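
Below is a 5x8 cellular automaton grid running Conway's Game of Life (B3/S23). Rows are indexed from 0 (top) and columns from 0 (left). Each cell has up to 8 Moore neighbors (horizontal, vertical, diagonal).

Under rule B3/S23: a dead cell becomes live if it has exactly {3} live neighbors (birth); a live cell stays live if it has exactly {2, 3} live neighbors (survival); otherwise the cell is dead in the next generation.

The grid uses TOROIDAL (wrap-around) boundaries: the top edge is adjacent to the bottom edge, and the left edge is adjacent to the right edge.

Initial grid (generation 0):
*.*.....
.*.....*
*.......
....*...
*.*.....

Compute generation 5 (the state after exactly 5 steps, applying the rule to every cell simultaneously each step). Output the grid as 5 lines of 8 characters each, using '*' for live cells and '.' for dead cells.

Simulating step by step:
Generation 0 (given above): 8 live cells
Generation 1: 8 live cells
*.*....*
.*.....*
*.......
.*......
...*....
Generation 2: 11 live cells
***....*
.*.....*
**......
........
***.....
Generation 3: 7 live cells
.......*
.......*
**......
..*.....
..*....*
Generation 4: 8 live cells
*.....**
.......*
**......
*.*.....
........
Generation 5: 11 live cells
(generation 5 grid is the final answer)

Answer: *.....**
.*....*.
**.....*
*.......
**......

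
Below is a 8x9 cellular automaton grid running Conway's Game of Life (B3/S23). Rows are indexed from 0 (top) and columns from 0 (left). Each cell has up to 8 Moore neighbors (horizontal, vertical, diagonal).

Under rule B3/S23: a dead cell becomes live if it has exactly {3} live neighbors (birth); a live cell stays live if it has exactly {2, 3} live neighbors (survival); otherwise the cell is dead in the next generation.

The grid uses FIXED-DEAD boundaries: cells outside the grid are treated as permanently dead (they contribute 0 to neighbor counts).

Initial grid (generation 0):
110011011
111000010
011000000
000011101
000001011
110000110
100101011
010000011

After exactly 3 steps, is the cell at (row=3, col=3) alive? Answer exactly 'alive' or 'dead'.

Simulating step by step:
Generation 0 (given above): 31 live cells
Generation 1: 30 live cells
101000111
000100111
101101110
000011101
000010001
110011000
101000000
000000111
Generation 2: 20 live cells
000000101
000110000
001100000
000000001
000100110
110111000
100001110
000000010
Generation 3: 23 live cells
000000000
001110000
001110000
001100010
001101110
111100000
110001010
000000010

Cell (3,3) at generation 3: 1 -> alive

Answer: alive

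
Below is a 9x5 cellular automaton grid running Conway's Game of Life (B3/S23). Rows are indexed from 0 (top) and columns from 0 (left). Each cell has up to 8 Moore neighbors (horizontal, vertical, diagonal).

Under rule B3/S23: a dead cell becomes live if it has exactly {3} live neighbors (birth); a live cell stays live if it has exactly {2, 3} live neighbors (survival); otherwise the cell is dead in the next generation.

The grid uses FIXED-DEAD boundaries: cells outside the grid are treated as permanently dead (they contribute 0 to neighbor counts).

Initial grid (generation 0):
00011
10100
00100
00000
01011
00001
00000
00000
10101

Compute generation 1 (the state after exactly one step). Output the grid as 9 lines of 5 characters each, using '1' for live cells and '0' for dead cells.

Simulating step by step:
Generation 0 (given above): 12 live cells
Generation 1: 10 live cells
(generation 1 grid is the final answer)

Answer: 00010
01100
01000
00110
00011
00011
00000
00000
00000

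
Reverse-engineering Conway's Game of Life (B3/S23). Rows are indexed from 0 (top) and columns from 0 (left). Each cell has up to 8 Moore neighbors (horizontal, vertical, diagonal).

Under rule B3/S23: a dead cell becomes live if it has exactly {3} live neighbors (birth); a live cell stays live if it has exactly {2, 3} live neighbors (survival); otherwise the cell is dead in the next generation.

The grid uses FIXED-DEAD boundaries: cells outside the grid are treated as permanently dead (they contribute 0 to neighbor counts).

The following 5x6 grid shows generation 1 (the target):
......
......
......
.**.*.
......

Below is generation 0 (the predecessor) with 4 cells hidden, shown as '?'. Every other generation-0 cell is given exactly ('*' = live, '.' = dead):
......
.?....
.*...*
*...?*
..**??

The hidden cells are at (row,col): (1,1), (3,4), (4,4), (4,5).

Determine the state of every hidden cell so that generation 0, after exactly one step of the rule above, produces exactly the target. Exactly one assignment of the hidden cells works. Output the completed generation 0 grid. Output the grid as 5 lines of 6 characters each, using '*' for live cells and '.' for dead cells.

Hidden generation-0 cells (in order): (1,1), (3,4), (4,4), (4,5).
A hidden cell only influences target cells in its own 3x3 neighborhood. Try each of the 2^4 = 16 assignments, step the completed generation 0 forward once under B3/S23, and compare with the target:
  (1,1)=. (3,4)=. (4,4)=. (4,5)=. -> step reproduces the target at every cell -> ACCEPT
  (1,1)=. (3,4)=. (4,4)=. (4,5)=* -> step gives (3,4)='.' but target has '*' -> reject
  (1,1)=. (3,4)=. (4,4)=* (4,5)=. -> step gives (3,3)='*' but target has '.' -> reject
  (1,1)=. (3,4)=. (4,4)=* (4,5)=* -> step gives (3,3)='*' but target has '.' -> reject
  (1,1)=. (3,4)=* (4,4)=. (4,5)=. -> step gives (2,4)='*' but target has '.' -> reject
  (1,1)=. (3,4)=* (4,4)=. (4,5)=* -> step gives (2,4)='*' but target has '.' -> reject
  (1,1)=. (3,4)=* (4,4)=* (4,5)=. -> step gives (2,4)='*' but target has '.' -> reject
  (1,1)=. (3,4)=* (4,4)=* (4,5)=* -> step gives (2,4)='*' but target has '.' -> reject
  (1,1)=* (3,4)=. (4,4)=. (4,5)=. -> step gives (2,0)='*' but target has '.' -> reject
  (1,1)=* (3,4)=. (4,4)=. (4,5)=* -> step gives (2,0)='*' but target has '.' -> reject
  (1,1)=* (3,4)=. (4,4)=* (4,5)=. -> step gives (2,0)='*' but target has '.' -> reject
  (1,1)=* (3,4)=. (4,4)=* (4,5)=* -> step gives (2,0)='*' but target has '.' -> reject
  (1,1)=* (3,4)=* (4,4)=. (4,5)=. -> step gives (2,0)='*' but target has '.' -> reject
  (1,1)=* (3,4)=* (4,4)=. (4,5)=* -> step gives (2,0)='*' but target has '.' -> reject
  (1,1)=* (3,4)=* (4,4)=* (4,5)=. -> step gives (2,0)='*' but target has '.' -> reject
  (1,1)=* (3,4)=* (4,4)=* (4,5)=* -> step gives (2,0)='*' but target has '.' -> reject
Unique solution: (1,1)=dead, (3,4)=dead, (4,4)=dead, (4,5)=dead.
Check: live-neighbor counts of every cell in the completed generation 0:
000000
111011
211021
133231
121121
Applying B3/S23 to generation 0 with these counts gives:
......
......
......
.**.*.
......
which matches the target exactly.

Answer: ......
......
.*...*
*....*
..**..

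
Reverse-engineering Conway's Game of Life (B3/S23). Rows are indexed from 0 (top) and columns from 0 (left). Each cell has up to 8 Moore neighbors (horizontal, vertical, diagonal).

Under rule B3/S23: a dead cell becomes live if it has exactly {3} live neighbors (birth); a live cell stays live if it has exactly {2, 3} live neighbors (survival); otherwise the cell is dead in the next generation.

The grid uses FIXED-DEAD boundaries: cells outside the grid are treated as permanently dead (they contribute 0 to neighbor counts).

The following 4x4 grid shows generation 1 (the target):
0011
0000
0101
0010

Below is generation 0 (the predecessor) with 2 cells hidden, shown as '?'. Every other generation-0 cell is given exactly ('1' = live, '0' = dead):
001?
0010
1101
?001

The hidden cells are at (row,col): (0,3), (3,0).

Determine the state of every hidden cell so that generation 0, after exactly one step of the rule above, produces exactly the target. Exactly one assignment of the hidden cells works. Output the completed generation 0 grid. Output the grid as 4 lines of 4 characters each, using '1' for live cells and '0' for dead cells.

Answer: 0011
0010
1101
0001

Derivation:
Hidden generation-0 cells (in order): (0,3), (3,0).
A hidden cell only influences target cells in its own 3x3 neighborhood. Try each of the 2^2 = 4 assignments, step the completed generation 0 forward once under B3/S23, and compare with the target:
  (0,3)=0 (3,0)=0 -> step gives (0,2)='0' but target has '1' -> reject
  (0,3)=0 (3,0)=1 -> step gives (0,2)='0' but target has '1' -> reject
  (0,3)=1 (3,0)=0 -> step reproduces the target at every cell -> ACCEPT
  (0,3)=1 (3,0)=1 -> step gives (2,0)='1' but target has '0' -> reject
Unique solution: (0,3)=live, (3,0)=dead.
Check: live-neighbor counts of every cell in the completed generation 0:
0222
2444
1242
2231
Applying B3/S23 to generation 0 with these counts gives:
0011
0000
0101
0010
which matches the target exactly.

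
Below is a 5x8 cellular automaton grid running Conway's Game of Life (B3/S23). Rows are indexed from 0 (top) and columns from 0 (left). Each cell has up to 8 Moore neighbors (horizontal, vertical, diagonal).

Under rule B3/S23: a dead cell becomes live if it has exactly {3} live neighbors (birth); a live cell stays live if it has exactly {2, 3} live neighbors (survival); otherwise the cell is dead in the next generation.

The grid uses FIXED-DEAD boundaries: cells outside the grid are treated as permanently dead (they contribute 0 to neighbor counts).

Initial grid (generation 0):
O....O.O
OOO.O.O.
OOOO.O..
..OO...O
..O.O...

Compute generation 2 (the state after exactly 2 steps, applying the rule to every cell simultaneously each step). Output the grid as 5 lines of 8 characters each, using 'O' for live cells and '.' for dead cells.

Answer: .....OO.
....O..O
.....OO.
........
........

Derivation:
Simulating step by step:
Generation 0 (given above): 18 live cells
Generation 1: 9 live cells
O....OO.
....O.O.
O....OO.
........
..O.....
Generation 2: 6 live cells
(generation 2 grid is the final answer)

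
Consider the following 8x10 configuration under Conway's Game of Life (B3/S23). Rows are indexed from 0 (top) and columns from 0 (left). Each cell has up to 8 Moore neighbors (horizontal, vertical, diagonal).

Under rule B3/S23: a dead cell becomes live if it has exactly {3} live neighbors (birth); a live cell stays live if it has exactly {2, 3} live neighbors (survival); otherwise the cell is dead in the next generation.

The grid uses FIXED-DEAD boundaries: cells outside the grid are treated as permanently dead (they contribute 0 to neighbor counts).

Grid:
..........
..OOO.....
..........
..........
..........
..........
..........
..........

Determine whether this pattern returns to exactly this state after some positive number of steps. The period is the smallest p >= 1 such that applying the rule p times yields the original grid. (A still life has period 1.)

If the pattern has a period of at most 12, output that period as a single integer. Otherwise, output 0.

Simulating and comparing each generation to the original:
Gen 0 (original, given above): 3 live cells
Gen 1: 3 live cells, differs from original
Gen 2: 3 live cells, MATCHES original -> period = 2

Answer: 2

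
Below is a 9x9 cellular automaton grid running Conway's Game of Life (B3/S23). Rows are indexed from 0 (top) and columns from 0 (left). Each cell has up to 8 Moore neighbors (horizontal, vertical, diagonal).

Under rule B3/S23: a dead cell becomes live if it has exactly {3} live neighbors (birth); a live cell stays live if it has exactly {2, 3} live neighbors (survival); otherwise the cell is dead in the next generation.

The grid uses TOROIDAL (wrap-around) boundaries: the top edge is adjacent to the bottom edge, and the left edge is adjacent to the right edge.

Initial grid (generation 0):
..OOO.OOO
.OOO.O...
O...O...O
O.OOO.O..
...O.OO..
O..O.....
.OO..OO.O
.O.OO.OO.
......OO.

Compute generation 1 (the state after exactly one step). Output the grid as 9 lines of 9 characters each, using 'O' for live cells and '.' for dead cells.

Answer: .O..O...O
.O...OO..
O.......O
OOO...OOO
.O...OO..
OO.O...O.
.O...OO.O
OO.OO...O
.........

Derivation:
Simulating step by step:
Generation 0 (given above): 35 live cells
Generation 1: 30 live cells
(generation 1 grid is the final answer)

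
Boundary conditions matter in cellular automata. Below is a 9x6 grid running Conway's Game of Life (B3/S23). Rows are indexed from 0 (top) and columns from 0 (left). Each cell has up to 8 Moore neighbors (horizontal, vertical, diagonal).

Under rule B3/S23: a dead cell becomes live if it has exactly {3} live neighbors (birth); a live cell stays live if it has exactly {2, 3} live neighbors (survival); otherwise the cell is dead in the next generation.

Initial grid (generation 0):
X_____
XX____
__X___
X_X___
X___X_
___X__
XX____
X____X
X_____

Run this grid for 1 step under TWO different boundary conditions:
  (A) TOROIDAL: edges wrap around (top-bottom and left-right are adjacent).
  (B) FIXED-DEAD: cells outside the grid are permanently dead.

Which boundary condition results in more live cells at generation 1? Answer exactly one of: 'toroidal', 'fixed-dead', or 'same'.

Answer: toroidal

Derivation:
Under TOROIDAL boundary, generation 1:
X____X
XX____
X_X___
___X_X
_X_X_X
XX___X
XX___X
_____X
XX____
Population = 20

Under FIXED-DEAD boundary, generation 1:
XX____
XX____
X_X___
___X__
_X_X__
XX____
XX____
X_____
______
Population = 14

Comparison: toroidal=20, fixed-dead=14 -> toroidal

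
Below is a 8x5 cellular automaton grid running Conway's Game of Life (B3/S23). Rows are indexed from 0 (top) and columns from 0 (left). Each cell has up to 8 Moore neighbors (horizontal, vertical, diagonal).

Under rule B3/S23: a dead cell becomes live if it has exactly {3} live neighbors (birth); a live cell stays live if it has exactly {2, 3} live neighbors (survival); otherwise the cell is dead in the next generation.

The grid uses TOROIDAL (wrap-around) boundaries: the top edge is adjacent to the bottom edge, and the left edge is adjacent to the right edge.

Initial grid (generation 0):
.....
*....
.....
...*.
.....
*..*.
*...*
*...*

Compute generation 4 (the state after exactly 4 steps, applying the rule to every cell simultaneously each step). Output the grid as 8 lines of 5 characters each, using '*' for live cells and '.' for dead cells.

Simulating step by step:
Generation 0 (given above): 8 live cells
Generation 1: 8 live cells
*...*
.....
.....
.....
....*
*....
.*.*.
*...*
Generation 2: 7 live cells
*...*
.....
.....
.....
.....
*...*
.*...
.*.*.
Generation 3: 9 live cells
*...*
.....
.....
.....
.....
*....
.**.*
.**.*
Generation 4: 10 live cells
(generation 4 grid is the final answer)

Answer: **.**
.....
.....
.....
.....
**...
..*.*
..*.*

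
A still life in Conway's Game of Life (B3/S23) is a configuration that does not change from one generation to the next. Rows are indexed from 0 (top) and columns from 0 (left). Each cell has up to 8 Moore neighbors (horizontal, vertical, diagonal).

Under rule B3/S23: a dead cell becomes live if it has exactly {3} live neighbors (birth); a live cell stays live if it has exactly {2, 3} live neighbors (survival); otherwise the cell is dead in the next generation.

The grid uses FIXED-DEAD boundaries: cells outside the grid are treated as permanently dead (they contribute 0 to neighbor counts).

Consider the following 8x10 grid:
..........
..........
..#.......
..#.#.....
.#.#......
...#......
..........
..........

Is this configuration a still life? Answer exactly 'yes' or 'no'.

Compute generation 1 and compare to generation 0 (given above):
Generation 1:
..........
..........
...#......
.##.......
...##.....
..#.......
..........
..........
Cell (2,2) differs: gen0=1 vs gen1=0 -> NOT a still life.

Answer: no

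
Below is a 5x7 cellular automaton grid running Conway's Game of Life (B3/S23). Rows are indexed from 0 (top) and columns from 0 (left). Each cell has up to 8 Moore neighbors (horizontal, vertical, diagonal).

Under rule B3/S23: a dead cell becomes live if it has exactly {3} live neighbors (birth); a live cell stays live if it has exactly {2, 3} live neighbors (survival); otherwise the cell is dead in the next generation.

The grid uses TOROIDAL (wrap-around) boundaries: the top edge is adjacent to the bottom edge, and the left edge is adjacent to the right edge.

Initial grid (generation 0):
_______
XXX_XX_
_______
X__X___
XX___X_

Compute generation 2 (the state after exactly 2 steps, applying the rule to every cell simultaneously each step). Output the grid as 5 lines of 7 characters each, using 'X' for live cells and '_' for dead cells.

Simulating step by step:
Generation 0 (given above): 10 live cells
Generation 1: 15 live cells
__X_XX_
_X_____
X_XXX_X
XX____X
XX____X
Generation 2: 12 live cells
(generation 2 grid is the final answer)

Answer: __X__XX
XX____X
__XX_XX
___X___
__X____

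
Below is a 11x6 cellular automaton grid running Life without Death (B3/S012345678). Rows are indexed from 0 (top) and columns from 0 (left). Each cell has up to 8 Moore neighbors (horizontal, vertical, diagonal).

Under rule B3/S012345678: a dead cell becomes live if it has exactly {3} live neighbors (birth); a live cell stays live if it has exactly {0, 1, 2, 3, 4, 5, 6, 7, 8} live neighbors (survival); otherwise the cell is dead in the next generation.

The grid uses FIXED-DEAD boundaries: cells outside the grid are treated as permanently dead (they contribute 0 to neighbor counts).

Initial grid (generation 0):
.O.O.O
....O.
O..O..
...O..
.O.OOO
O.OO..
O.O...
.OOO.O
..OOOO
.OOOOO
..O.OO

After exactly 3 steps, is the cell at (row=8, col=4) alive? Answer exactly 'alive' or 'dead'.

Answer: alive

Derivation:
Simulating step by step:
Generation 0 (given above): 32 live cells
Generation 1: 38 live cells
.O.OOO
..OOO.
O..OO.
...O..
.O.OOO
O.OO..
O.O.O.
.OOO.O
..OOOO
.OOOOO
.OO.OO
Generation 2: 41 live cells
.O.OOO
.OOOO.
O..OO.
...O.O
.O.OOO
O.OO.O
O.O.O.
.OOO.O
..OOOO
.OOOOO
.OO.OO
Generation 3: 45 live cells
.O.OOO
OOOOO.
OO.OOO
...O.O
.O.OOO
O.OO.O
O.O.OO
.OOO.O
..OOOO
.OOOOO
.OO.OO

Cell (8,4) at generation 3: 1 -> alive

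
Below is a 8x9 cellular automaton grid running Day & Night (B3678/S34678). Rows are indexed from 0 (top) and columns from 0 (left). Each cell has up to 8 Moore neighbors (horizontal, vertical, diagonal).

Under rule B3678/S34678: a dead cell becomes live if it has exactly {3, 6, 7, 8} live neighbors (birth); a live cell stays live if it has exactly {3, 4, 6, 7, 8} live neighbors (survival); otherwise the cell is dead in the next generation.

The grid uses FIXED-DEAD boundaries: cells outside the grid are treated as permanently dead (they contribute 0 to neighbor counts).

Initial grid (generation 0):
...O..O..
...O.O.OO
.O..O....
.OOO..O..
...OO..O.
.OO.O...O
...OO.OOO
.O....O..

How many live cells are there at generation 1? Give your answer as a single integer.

Simulating step by step:
Generation 0 (given above): 26 live cells
Generation 1: 23 live cells
....O..O.
..O...O..
....OOOO.
..OO.O...
..O.OO...
..OOO.O.O
.O.O...O.
.....O...
Population at generation 1: 23

Answer: 23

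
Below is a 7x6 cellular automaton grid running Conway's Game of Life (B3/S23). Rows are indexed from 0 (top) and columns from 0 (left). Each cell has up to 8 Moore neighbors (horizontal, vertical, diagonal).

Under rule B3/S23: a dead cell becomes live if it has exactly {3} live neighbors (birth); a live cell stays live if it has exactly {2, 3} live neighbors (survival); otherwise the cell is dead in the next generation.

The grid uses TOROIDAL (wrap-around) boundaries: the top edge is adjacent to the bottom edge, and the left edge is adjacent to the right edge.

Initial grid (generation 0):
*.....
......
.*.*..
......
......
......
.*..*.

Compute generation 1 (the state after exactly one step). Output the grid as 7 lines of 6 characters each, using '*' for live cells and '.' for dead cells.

Answer: ......
......
......
......
......
......
......

Derivation:
Simulating step by step:
Generation 0 (given above): 5 live cells
Generation 1: 0 live cells
(generation 1 grid is the final answer)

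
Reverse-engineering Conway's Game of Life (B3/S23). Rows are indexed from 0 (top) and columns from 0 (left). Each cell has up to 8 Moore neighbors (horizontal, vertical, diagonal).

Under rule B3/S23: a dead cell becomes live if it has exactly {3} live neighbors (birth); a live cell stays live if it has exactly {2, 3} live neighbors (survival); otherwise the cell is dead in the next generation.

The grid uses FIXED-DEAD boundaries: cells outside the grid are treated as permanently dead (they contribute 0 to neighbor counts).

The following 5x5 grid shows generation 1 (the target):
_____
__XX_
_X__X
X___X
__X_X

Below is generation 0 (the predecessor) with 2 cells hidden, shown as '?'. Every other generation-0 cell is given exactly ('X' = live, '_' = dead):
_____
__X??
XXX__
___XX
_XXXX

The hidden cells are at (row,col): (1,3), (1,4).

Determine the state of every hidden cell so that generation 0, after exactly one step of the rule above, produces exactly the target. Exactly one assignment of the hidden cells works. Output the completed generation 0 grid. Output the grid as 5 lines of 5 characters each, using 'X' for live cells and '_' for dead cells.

Answer: _____
__XX_
XXX__
___XX
_XXXX

Derivation:
Hidden generation-0 cells (in order): (1,3), (1,4).
A hidden cell only influences target cells in its own 3x3 neighborhood. Try each of the 2^2 = 4 assignments, step the completed generation 0 forward once under B3/S23, and compare with the target:
  (1,3)=_ (1,4)=_ -> step gives (1,3)='_' but target has 'X' -> reject
  (1,3)=_ (1,4)=X -> step gives (2,2)='X' but target has '_' -> reject
  (1,3)=X (1,4)=_ -> step reproduces the target at every cell -> ACCEPT
  (1,3)=X (1,4)=X -> step gives (0,3)='X' but target has '_' -> reject
Unique solution: (1,3)=live, (1,4)=dead.
Check: live-neighbor counts of every cell in the completed generation 0:
01221
24321
13453
35653
11343
Applying B3/S23 to generation 0 with these counts gives:
_____
__XX_
_X__X
X___X
__X_X
which matches the target exactly.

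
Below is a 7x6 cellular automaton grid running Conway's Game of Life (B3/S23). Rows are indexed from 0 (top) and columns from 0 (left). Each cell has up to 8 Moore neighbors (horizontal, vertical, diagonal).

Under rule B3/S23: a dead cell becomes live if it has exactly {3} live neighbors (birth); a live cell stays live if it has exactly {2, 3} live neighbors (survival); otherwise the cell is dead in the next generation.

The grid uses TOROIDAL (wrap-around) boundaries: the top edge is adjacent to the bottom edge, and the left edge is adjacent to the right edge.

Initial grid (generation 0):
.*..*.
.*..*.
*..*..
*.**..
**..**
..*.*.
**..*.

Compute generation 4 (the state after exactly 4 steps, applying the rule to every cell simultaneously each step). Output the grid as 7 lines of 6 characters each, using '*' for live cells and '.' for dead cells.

Answer: ......
......
***...
******
*.*.*.
.**.**
.***..

Derivation:
Simulating step by step:
Generation 0 (given above): 18 live cells
Generation 1: 24 live cells
.****.
******
*..***
..**..
*...*.
..*.*.
***.*.
Generation 2: 12 live cells
......
......
......
***...
.**.**
*.*.*.
*...*.
Generation 3: 11 live cells
......
......
.*....
*.**.*
....*.
*.*.*.
.*.*..
Generation 4: 19 live cells
(generation 4 grid is the final answer)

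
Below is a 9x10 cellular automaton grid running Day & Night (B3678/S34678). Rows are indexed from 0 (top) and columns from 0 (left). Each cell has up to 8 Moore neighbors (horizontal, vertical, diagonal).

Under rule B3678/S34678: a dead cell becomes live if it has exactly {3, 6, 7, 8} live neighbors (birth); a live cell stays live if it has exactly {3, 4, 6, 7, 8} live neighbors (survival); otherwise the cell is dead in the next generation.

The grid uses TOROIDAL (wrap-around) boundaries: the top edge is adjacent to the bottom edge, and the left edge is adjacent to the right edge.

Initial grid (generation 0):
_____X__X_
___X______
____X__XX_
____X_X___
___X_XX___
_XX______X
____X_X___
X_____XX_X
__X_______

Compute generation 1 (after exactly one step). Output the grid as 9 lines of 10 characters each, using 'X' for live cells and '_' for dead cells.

Simulating step by step:
Generation 0 (given above): 21 live cells
Generation 1: 24 live cells
(generation 1 grid is the final answer)

Answer: __________
____X__XX_
___X_X____
___XX_X___
__X_XX____
___XX_X___
_X___X_XXX
_____X____
______XXXX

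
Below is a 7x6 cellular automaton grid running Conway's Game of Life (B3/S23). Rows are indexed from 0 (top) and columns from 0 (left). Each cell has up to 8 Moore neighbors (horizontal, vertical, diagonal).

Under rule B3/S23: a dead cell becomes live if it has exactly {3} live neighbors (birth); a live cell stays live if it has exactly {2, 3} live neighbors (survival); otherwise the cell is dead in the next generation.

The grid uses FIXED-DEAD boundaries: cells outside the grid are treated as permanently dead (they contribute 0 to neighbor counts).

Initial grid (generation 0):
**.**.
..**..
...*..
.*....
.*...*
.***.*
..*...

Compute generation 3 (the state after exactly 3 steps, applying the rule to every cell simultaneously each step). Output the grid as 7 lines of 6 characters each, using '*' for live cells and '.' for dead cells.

Simulating step by step:
Generation 0 (given above): 15 live cells
Generation 1: 15 live cells
.*.**.
.*....
...*..
..*...
**..*.
.*.**.
.***..
Generation 2: 14 live cells
..*...
...**.
..*...
.***..
**..*.
....*.
.*.**.
Generation 3: 17 live cells
(generation 3 grid is the final answer)

Answer: ...*..
..**..
.*..*.
*..*..
**..*.
***.**
...**.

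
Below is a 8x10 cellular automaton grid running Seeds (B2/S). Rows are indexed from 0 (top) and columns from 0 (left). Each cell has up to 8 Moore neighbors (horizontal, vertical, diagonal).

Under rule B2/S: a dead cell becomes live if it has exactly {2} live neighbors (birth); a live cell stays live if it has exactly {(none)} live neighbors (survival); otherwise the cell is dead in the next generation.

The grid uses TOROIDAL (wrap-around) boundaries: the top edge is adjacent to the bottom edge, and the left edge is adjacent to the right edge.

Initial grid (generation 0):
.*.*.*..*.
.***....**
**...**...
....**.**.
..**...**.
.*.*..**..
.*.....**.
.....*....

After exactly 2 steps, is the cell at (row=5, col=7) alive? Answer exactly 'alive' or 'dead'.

Simulating step by step:
Generation 0 (given above): 29 live cells
Generation 1: 14 live cells
......**..
..........
..........
*.........
.*.......*
*...*....*
*...**....
**.......*
Generation 2: 15 live cells
.*......**
......**..
..........
.*.......*
........*.
...*....*.
...*....*.
....*..**.

Cell (5,7) at generation 2: 0 -> dead

Answer: dead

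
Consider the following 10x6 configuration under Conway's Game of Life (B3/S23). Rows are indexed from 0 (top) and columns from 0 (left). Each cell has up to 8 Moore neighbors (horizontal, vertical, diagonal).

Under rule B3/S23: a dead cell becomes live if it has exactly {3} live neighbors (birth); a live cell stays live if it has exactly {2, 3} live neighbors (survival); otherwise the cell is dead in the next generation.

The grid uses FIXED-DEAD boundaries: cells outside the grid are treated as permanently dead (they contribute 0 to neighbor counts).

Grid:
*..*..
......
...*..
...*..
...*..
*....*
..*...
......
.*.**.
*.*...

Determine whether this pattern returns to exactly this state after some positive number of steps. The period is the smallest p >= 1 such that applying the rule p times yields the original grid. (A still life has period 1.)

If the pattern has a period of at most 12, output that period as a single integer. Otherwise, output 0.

Simulating and comparing each generation to the original:
Gen 0 (original, given above): 13 live cells
Gen 1: 12 live cells, differs from original
Gen 2: 9 live cells, differs from original
Gen 3: 8 live cells, differs from original
Gen 4: 6 live cells, differs from original
Gen 5: 6 live cells, differs from original
Gen 6: 6 live cells, differs from original
Gen 7: 6 live cells, differs from original
Gen 8: 6 live cells, differs from original
Gen 9: 6 live cells, differs from original
Gen 10: 6 live cells, differs from original
Gen 11: 6 live cells, differs from original
Gen 12: 6 live cells, differs from original
No period found within 12 steps.

Answer: 0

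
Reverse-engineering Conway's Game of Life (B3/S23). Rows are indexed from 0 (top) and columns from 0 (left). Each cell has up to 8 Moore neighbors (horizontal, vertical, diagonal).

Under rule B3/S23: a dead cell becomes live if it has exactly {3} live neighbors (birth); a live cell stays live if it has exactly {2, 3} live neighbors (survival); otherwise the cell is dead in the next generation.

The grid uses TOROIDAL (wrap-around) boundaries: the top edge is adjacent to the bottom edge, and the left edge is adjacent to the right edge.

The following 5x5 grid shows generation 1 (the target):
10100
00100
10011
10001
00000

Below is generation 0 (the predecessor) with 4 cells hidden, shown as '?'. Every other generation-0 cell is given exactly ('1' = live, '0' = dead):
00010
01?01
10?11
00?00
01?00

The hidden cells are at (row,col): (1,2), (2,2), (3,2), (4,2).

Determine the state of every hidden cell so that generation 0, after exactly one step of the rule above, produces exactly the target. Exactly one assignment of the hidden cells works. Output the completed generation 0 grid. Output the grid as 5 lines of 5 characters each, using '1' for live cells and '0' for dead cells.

Hidden generation-0 cells (in order): (1,2), (2,2), (3,2), (4,2).
A hidden cell only influences target cells in its own 3x3 neighborhood. Try each of the 2^4 = 16 assignments, step the completed generation 0 forward once under B3/S23, and compare with the target:
  (1,2)=0 (2,2)=0 (3,2)=0 (4,2)=0 -> step reproduces the target at every cell -> ACCEPT
  (1,2)=0 (2,2)=0 (3,2)=0 (4,2)=1 -> step gives (0,1)='1' but target has '0' -> reject
  (1,2)=0 (2,2)=0 (3,2)=1 (4,2)=0 -> step gives (2,1)='1' but target has '0' -> reject
  (1,2)=0 (2,2)=0 (3,2)=1 (4,2)=1 -> step gives (0,1)='1' but target has '0' -> reject
  (1,2)=0 (2,2)=1 (3,2)=0 (4,2)=0 -> step gives (1,1)='1' but target has '0' -> reject
  (1,2)=0 (2,2)=1 (3,2)=0 (4,2)=1 -> step gives (0,1)='1' but target has '0' -> reject
  (1,2)=0 (2,2)=1 (3,2)=1 (4,2)=0 -> step gives (1,1)='1' but target has '0' -> reject
  (1,2)=0 (2,2)=1 (3,2)=1 (4,2)=1 -> step gives (0,1)='1' but target has '0' -> reject
  (1,2)=1 (2,2)=0 (3,2)=0 (4,2)=0 -> step gives (0,1)='1' but target has '0' -> reject
  (1,2)=1 (2,2)=0 (3,2)=0 (4,2)=1 -> step gives (0,2)='0' but target has '1' -> reject
  (1,2)=1 (2,2)=0 (3,2)=1 (4,2)=0 -> step gives (0,1)='1' but target has '0' -> reject
  (1,2)=1 (2,2)=0 (3,2)=1 (4,2)=1 -> step gives (0,2)='0' but target has '1' -> reject
  (1,2)=1 (2,2)=1 (3,2)=0 (4,2)=0 -> step gives (0,1)='1' but target has '0' -> reject
  (1,2)=1 (2,2)=1 (3,2)=0 (4,2)=1 -> step gives (0,2)='0' but target has '1' -> reject
  (1,2)=1 (2,2)=1 (3,2)=1 (4,2)=0 -> step gives (0,1)='1' but target has '0' -> reject
  (1,2)=1 (2,2)=1 (3,2)=1 (4,2)=1 -> step gives (0,2)='0' but target has '1' -> reject
Unique solution: (1,2)=dead, (2,2)=dead, (3,2)=dead, (4,2)=dead.
Check: live-neighbor counts of every cell in the completed generation 0:
32312
41344
32223
32223
10211
Applying B3/S23 to generation 0 with these counts gives:
10100
00100
10011
10001
00000
which matches the target exactly.

Answer: 00010
01001
10011
00000
01000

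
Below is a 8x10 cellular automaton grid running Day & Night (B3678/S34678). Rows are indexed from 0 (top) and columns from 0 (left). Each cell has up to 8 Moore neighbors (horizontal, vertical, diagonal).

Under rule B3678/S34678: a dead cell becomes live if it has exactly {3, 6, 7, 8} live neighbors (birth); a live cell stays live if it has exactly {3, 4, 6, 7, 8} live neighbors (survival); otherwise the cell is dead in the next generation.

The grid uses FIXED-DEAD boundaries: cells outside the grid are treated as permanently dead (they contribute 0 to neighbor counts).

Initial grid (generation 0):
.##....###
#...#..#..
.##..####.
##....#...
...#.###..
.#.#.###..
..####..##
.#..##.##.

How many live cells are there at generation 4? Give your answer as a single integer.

Answer: 26

Derivation:
Simulating step by step:
Generation 0 (given above): 37 live cells
Generation 1: 35 live cells
........#.
...#.#..##
.#...###..
.#..#.###.
##...###..
...##.##..
.####.#.#.
..#.###.##
Generation 2: 32 live cells
.........#
....#...#.
..#..#...#
.##..####.
..##..##..
#..###..#.
..##.#####
.##.##....
Generation 3: 29 live cells
..........
.........#
.#.###....
.##.##.##.
..##......
.#...#####
..#.#.###.
..#.##.##.
Generation 4: 26 live cells
..........
....#.....
...####.#.
.#.#.##...
..##.....#
....###.#.
.#..#####.
.....#.##.
Population at generation 4: 26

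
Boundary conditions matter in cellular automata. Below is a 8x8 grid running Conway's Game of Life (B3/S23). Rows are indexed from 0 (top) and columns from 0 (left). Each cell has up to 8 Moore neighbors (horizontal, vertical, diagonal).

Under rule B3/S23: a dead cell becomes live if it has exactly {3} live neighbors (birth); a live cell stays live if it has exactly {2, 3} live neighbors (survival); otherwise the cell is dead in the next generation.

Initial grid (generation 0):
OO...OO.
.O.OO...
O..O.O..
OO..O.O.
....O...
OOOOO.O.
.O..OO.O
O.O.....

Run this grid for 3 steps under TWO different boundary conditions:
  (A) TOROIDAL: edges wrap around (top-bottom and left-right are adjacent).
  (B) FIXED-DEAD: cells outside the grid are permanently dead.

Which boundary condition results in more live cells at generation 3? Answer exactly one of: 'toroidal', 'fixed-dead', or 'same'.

Answer: fixed-dead

Derivation:
Under TOROIDAL boundary, generation 3:
.OO....O
.O....O.
OO.O.O..
..OO...O
........
.OO.....
O.O.O...
O......O
Population = 19

Under FIXED-DEAD boundary, generation 3:
.OOOOO..
O.....O.
O..O.OO.
OOOO.OO.
O.....O.
.OOO..O.
.OOO..O.
.....OO.
Population = 29

Comparison: toroidal=19, fixed-dead=29 -> fixed-dead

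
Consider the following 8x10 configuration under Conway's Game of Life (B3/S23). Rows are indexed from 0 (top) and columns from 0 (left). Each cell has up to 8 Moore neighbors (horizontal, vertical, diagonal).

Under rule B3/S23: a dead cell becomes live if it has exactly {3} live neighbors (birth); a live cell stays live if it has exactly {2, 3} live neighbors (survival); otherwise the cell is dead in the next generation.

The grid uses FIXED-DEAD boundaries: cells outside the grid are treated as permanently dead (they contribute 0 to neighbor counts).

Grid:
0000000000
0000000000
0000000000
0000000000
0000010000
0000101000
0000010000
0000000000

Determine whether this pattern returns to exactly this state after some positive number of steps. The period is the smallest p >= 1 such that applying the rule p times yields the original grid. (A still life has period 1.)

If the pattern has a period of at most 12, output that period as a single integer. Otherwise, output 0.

Answer: 1

Derivation:
Simulating and comparing each generation to the original:
Gen 0 (original, given above): 4 live cells
Gen 1: 4 live cells, MATCHES original -> period = 1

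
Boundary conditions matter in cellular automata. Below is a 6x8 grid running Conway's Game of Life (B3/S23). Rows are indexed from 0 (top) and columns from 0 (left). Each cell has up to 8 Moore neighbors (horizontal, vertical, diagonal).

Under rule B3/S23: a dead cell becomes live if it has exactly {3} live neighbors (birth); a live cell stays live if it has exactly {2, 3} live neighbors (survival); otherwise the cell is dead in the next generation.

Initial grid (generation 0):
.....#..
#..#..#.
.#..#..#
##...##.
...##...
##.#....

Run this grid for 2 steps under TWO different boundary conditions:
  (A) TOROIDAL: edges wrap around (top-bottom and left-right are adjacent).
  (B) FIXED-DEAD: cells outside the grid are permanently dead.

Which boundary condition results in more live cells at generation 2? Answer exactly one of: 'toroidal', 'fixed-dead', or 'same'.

Answer: fixed-dead

Derivation:
Under TOROIDAL boundary, generation 2:
..#.#...
....#.#.
........
.......#
.....#.#
.....###
Population = 10

Under FIXED-DEAD boundary, generation 2:
.....#..
...####.
#......#
#.....#.
......#.
..#..#..
Population = 12

Comparison: toroidal=10, fixed-dead=12 -> fixed-dead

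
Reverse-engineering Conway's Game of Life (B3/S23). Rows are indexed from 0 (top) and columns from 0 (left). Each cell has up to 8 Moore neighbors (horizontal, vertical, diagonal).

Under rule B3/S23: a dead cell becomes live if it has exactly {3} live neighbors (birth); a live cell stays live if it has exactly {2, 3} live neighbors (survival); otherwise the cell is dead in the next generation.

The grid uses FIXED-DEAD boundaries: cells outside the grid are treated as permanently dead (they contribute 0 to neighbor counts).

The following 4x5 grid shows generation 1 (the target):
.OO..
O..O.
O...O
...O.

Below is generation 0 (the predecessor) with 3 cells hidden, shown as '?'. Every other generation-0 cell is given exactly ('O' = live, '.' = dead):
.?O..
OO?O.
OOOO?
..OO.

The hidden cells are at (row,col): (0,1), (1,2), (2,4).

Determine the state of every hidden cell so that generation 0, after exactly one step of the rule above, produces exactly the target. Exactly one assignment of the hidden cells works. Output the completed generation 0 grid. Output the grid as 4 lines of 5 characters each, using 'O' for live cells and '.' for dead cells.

Answer: ..O..
OO.O.
OOOO.
..OO.

Derivation:
Hidden generation-0 cells (in order): (0,1), (1,2), (2,4).
A hidden cell only influences target cells in its own 3x3 neighborhood. Try each of the 2^3 = 8 assignments, step the completed generation 0 forward once under B3/S23, and compare with the target:
  (0,1)=. (1,2)=. (2,4)=. -> step reproduces the target at every cell -> ACCEPT
  (0,1)=. (1,2)=. (2,4)=O -> step gives (1,3)='.' but target has 'O' -> reject
  (0,1)=. (1,2)=O (2,4)=. -> step gives (0,1)='.' but target has 'O' -> reject
  (0,1)=. (1,2)=O (2,4)=O -> step gives (0,1)='.' but target has 'O' -> reject
  (0,1)=O (1,2)=. (2,4)=. -> step gives (0,0)='O' but target has '.' -> reject
  (0,1)=O (1,2)=. (2,4)=O -> step gives (0,0)='O' but target has '.' -> reject
  (0,1)=O (1,2)=O (2,4)=. -> step gives (0,0)='O' but target has '.' -> reject
  (0,1)=O (1,2)=O (2,4)=O -> step gives (0,0)='O' but target has '.' -> reject
Unique solution: (0,1)=dead, (1,2)=dead, (2,4)=dead.
Check: live-neighbor counts of every cell in the completed generation 0:
23221
35632
35643
24432
Applying B3/S23 to generation 0 with these counts gives:
.OO..
O..O.
O...O
...O.
which matches the target exactly.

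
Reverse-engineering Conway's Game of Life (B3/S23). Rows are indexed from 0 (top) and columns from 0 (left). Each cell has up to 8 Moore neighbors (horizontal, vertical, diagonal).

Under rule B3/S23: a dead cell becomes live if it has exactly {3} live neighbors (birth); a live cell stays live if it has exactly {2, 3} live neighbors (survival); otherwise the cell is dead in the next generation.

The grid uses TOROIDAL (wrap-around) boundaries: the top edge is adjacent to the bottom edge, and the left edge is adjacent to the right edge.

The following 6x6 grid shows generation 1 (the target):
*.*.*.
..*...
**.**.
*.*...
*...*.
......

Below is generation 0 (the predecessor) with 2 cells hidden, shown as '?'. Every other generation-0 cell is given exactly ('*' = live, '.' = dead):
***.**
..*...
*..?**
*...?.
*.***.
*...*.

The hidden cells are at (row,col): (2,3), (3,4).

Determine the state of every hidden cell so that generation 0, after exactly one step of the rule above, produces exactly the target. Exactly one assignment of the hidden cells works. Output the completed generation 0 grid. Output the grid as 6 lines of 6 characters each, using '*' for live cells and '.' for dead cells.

Answer: ***.**
..*...
*..***
*...*.
*.***.
*...*.

Derivation:
Hidden generation-0 cells (in order): (2,3), (3,4).
A hidden cell only influences target cells in its own 3x3 neighborhood. Try each of the 2^2 = 4 assignments, step the completed generation 0 forward once under B3/S23, and compare with the target:
  (2,3)=. (3,4)=. -> step gives (2,3)='.' but target has '*' -> reject
  (2,3)=. (3,4)=* -> step gives (3,2)='.' but target has '*' -> reject
  (2,3)=* (3,4)=. -> step gives (2,5)='*' but target has '.' -> reject
  (2,3)=* (3,4)=* -> step reproduces the target at every cell -> ACCEPT
Unique solution: (2,3)=live, (3,4)=live.
Check: live-neighbor counts of every cell in the completed generation 0:
342424
553556
232334
343657
241436
464647
Applying B3/S23 to generation 0 with these counts gives:
*.*.*.
..*...
**.**.
*.*...
*...*.
......
which matches the target exactly.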